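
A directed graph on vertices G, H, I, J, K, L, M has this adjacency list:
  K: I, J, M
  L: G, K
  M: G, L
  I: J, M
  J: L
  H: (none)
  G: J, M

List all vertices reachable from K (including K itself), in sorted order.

G, I, J, K, L, M

Start at K.
Its neighbours: I, J, M.
Then their neighbours: G, L.
Nothing further is reachable.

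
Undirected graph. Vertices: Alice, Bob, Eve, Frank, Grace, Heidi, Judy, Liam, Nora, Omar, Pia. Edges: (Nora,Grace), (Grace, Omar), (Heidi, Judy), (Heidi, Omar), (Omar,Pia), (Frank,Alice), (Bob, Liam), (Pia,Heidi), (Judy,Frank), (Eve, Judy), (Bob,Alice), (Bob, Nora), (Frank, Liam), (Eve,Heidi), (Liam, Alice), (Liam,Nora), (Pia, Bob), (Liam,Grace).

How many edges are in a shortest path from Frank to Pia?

Distance 0: Frank.
Distance 1: Alice, Judy, Liam.
Distance 2: Bob, Eve, Grace, Heidi, Nora.
Distance 3: Omar, Pia — contains Pia.

3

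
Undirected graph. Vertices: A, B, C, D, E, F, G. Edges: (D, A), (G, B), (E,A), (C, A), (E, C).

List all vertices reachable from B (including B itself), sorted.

B, G

Start at B.
Its neighbours: G.
Nothing further is reachable.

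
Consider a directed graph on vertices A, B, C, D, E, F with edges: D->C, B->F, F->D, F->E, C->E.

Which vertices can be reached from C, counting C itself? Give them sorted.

Start at C.
Its neighbours: E.
Nothing further is reachable.

C, E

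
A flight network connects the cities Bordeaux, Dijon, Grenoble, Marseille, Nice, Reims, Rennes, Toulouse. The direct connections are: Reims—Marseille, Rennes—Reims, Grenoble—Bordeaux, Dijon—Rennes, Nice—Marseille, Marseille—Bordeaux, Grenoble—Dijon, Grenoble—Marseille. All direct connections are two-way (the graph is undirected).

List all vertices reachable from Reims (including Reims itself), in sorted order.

Start at Reims.
Its neighbours: Marseille, Rennes.
Then their neighbours: Bordeaux, Dijon, Grenoble, Nice.
Nothing further is reachable.

Bordeaux, Dijon, Grenoble, Marseille, Nice, Reims, Rennes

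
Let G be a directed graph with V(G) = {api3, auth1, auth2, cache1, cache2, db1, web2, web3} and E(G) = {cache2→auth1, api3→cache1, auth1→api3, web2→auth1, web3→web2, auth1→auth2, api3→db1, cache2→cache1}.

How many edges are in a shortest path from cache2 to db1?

3

Distance 0: cache2.
Distance 1: auth1, cache1.
Distance 2: api3, auth2.
Distance 3: db1 — contains db1.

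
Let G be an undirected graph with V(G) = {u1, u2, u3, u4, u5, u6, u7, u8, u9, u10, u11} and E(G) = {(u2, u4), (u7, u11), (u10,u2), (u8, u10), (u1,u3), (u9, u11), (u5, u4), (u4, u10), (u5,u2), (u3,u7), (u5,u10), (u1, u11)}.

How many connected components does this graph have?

3

From u1: component {u1, u3, u7, u9, u11}.
From u2: component {u2, u4, u5, u8, u10}.
From u6: component {u6}.
That's 3 components.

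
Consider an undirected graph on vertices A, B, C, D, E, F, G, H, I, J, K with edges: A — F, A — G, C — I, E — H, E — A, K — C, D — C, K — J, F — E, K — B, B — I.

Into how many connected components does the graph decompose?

From A: component {A, E, F, G, H}.
From B: component {B, C, D, I, J, K}.
That's 2 components.

2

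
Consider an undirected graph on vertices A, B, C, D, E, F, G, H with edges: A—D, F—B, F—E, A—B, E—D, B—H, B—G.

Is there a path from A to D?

Yes

Explore from A.
Distance 1: reach B, D.
Found D.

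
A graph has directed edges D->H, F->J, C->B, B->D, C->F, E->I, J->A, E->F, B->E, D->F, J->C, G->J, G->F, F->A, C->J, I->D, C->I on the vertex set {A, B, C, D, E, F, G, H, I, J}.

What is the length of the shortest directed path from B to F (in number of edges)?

2

Distance 0: B.
Distance 1: D, E.
Distance 2: F, H, I — contains F.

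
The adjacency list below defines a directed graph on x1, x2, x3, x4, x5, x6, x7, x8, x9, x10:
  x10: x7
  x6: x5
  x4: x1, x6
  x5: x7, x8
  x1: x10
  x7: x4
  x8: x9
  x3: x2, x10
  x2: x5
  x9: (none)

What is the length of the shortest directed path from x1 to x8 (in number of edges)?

6

Distance 0: x1.
Distance 1: x10.
Distance 2: x7.
Distance 3: x4.
Distance 4: x6.
Distance 5: x5.
Distance 6: x8 — contains x8.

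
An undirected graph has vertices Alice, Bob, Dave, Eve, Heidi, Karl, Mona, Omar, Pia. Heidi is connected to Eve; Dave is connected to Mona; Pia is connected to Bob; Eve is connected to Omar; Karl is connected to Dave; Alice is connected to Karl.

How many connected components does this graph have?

From Alice: component {Alice, Dave, Karl, Mona}.
From Bob: component {Bob, Pia}.
From Eve: component {Eve, Heidi, Omar}.
That's 3 components.

3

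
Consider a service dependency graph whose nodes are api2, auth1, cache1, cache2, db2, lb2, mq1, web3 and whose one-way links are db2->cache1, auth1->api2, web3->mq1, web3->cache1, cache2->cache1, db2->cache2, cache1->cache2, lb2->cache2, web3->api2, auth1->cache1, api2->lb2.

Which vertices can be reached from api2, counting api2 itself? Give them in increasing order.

api2, cache1, cache2, lb2

Start at api2.
Its neighbours: lb2.
Then their neighbours: cache2.
Then next layer: cache1.
Nothing further is reachable.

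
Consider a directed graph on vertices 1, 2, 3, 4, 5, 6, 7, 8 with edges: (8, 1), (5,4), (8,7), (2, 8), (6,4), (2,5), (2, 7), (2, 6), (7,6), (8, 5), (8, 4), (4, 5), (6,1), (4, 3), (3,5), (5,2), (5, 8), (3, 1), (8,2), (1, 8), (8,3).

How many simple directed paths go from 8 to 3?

8→2→5→4→3
8→2→6→4→3
8→2→7→6→4→3
8→3
8→4→3
8→5→2→6→4→3
8→5→2→7→6→4→3
8→5→4→3
8→7→6→4→3

9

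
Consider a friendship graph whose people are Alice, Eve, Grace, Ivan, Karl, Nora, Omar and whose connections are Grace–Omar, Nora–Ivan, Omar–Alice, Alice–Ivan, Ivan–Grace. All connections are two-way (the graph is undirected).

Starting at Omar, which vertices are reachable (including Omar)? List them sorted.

Alice, Grace, Ivan, Nora, Omar

Start at Omar.
Its neighbours: Alice, Grace.
Then their neighbours: Ivan.
Then next layer: Nora.
Nothing further is reachable.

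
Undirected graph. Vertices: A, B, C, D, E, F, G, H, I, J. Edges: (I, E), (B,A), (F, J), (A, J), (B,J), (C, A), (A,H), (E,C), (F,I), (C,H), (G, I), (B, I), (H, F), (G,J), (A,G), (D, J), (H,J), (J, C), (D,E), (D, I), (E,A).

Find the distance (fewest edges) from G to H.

Distance 0: G.
Distance 1: A, I, J.
Distance 2: B, C, D, E, F, H — contains H.

2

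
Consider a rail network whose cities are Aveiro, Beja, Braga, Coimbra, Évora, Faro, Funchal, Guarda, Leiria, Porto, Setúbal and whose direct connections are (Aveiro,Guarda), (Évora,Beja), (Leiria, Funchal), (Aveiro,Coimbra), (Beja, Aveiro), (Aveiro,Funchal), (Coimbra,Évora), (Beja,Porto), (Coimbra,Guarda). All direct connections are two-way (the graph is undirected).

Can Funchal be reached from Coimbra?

Explore from Coimbra.
Distance 1: reach Aveiro, Évora, Guarda.
Distance 2: reach Beja, Funchal.
Found Funchal.

Yes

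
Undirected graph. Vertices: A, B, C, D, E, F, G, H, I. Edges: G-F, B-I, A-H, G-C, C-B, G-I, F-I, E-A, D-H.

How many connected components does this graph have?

2

From A: component {A, D, E, H}.
From B: component {B, C, F, G, I}.
That's 2 components.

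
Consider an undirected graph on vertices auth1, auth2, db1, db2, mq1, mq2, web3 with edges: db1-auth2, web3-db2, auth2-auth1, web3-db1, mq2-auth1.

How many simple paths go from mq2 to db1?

mq2–auth1–auth2–db1

1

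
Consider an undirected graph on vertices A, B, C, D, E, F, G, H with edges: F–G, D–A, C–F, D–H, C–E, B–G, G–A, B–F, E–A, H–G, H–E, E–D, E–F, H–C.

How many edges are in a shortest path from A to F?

Distance 0: A.
Distance 1: D, E, G.
Distance 2: B, C, F, H — contains F.

2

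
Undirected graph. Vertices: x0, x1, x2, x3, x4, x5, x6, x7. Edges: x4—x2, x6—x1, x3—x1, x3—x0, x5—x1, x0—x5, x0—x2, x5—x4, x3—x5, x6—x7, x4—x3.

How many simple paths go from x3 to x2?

8

x3–x0–x2
x3–x0–x5–x4–x2
x3–x1–x5–x0–x2
x3–x1–x5–x4–x2
x3–x4–x2
x3–x4–x5–x0–x2
x3–x5–x0–x2
x3–x5–x4–x2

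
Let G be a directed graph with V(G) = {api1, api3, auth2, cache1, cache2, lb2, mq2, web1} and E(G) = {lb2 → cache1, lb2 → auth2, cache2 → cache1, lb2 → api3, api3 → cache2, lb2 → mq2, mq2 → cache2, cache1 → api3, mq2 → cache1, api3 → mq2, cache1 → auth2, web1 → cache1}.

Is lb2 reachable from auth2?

No

auth2 has no outgoing edges, so nothing is reachable from it.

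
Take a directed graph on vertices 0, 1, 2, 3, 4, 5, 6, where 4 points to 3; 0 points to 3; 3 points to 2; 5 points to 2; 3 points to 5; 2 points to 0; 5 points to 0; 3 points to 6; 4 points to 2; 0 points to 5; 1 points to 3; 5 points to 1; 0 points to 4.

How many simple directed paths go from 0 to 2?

0→3→2
0→3→5→2
0→4→2
0→4→3→2
0→4→3→5→2
0→5→1→3→2
0→5→2

7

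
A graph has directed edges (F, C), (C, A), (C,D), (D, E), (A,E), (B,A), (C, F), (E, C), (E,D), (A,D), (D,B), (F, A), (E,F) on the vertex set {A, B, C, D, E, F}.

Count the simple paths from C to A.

4

C→A
C→D→B→A
C→D→E→F→A
C→F→A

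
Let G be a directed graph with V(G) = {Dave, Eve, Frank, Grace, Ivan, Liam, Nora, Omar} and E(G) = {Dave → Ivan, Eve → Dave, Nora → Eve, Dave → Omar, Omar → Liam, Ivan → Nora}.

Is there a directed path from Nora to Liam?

Yes

Explore from Nora.
Distance 1: reach Eve.
Distance 2: reach Dave.
Distance 3: reach Ivan, Omar.
Distance 4: reach Liam.
Found Liam.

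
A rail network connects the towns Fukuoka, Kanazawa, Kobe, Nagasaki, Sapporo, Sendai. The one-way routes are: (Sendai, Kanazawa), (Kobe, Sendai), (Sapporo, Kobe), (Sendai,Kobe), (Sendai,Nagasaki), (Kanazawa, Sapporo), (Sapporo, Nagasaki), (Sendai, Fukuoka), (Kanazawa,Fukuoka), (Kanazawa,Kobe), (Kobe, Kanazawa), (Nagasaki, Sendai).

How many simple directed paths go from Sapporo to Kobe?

Sapporo→Kobe
Sapporo→Nagasaki→Sendai→Kanazawa→Kobe
Sapporo→Nagasaki→Sendai→Kobe

3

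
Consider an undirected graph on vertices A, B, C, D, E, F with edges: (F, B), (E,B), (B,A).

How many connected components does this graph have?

From A: component {A, B, E, F}.
From C: component {C}.
From D: component {D}.
That's 3 components.

3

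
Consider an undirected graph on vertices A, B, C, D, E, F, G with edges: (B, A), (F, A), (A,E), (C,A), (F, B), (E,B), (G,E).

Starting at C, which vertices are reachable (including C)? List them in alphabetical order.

A, B, C, E, F, G

Start at C.
Its neighbours: A.
Then their neighbours: B, E, F.
Then next layer: G.
Nothing further is reachable.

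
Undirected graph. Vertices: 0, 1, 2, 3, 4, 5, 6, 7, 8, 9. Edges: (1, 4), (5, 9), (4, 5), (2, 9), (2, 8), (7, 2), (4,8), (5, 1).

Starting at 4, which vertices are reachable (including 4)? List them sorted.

1, 2, 4, 5, 7, 8, 9

Start at 4.
Its neighbours: 1, 5, 8.
Then their neighbours: 2, 9.
Then next layer: 7.
Nothing further is reachable.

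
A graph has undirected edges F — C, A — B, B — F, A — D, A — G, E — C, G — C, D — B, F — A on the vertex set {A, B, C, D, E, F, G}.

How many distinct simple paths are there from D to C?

D–A–B–F–C
D–A–F–C
D–A–G–C
D–B–A–F–C
D–B–A–G–C
D–B–F–A–G–C
D–B–F–C

7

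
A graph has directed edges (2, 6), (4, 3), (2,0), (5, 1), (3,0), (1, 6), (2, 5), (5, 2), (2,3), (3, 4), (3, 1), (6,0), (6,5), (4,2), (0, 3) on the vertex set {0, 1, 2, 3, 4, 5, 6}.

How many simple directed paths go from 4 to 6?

5

4→2→0→3→1→6
4→2→3→1→6
4→2→5→1→6
4→2→6
4→3→1→6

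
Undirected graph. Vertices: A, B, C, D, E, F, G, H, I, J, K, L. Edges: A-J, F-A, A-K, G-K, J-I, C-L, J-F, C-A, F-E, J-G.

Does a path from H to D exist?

H has no edges, so nothing is reachable from it.

No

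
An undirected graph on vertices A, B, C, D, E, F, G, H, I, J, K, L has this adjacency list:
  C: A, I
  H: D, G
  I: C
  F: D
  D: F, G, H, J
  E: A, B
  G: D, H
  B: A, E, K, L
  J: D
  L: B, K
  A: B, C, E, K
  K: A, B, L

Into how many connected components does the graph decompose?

From A: component {A, B, C, E, I, K, L}.
From D: component {D, F, G, H, J}.
That's 2 components.

2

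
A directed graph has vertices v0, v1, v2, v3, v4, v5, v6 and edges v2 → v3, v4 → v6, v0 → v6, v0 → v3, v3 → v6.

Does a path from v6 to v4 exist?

No

v6 has no outgoing edges, so nothing is reachable from it.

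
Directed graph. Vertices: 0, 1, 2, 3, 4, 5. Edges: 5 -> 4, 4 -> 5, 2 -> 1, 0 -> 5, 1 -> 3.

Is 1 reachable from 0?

Explore from 0.
Distance 1: reach 5.
Distance 2: reach 4.
The search from 0 is exhausted; no directed path reaches 1.

No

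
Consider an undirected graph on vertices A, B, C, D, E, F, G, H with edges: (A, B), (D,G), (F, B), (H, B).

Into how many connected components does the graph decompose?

From A: component {A, B, F, H}.
From C: component {C}.
From D: component {D, G}.
From E: component {E}.
That's 4 components.

4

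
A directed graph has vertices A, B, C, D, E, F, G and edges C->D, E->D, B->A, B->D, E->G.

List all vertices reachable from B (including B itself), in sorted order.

A, B, D

Start at B.
Its neighbours: A, D.
Nothing further is reachable.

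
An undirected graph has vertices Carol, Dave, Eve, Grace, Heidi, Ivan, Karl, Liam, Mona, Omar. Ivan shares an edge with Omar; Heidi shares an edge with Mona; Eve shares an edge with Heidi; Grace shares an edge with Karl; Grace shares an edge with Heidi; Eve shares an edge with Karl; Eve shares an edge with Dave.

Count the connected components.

From Carol: component {Carol}.
From Dave: component {Dave, Eve, Grace, Heidi, Karl, Mona}.
From Ivan: component {Ivan, Omar}.
From Liam: component {Liam}.
That's 4 components.

4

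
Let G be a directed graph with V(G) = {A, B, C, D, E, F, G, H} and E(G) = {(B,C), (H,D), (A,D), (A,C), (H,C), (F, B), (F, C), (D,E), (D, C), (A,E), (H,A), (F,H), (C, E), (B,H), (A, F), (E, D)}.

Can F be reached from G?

No

G has no outgoing edges, so nothing is reachable from it.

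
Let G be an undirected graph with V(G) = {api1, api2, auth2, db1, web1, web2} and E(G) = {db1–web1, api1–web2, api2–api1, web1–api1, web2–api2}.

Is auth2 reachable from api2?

No

Explore from api2.
Distance 1: reach api1, web2.
Distance 2: reach web1.
Distance 3: reach db1.
The search is exhausted without reaching auth2; it lies in a different component.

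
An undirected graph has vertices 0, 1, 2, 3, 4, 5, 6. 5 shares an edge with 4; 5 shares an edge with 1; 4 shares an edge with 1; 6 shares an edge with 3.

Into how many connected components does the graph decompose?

From 0: component {0}.
From 1: component {1, 4, 5}.
From 2: component {2}.
From 3: component {3, 6}.
That's 4 components.

4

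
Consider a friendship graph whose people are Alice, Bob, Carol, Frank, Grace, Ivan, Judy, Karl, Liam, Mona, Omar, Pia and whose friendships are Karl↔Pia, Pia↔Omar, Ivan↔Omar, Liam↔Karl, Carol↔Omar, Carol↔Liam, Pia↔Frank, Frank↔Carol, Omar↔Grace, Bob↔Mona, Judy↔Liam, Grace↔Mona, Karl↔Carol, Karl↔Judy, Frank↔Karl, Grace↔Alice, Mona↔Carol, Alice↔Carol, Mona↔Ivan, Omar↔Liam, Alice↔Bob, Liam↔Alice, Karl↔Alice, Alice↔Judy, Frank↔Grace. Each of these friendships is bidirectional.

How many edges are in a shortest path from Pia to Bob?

Distance 0: Pia.
Distance 1: Frank, Karl, Omar.
Distance 2: Alice, Carol, Grace, Ivan, Judy, Liam.
Distance 3: Bob, Mona — contains Bob.

3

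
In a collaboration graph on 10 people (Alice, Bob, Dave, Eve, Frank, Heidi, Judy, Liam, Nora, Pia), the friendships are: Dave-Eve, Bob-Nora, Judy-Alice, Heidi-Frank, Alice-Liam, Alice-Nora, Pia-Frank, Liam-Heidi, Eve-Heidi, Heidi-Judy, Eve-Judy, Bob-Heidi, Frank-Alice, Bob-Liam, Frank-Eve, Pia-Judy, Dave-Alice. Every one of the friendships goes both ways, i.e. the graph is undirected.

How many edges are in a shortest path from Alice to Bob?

Distance 0: Alice.
Distance 1: Dave, Frank, Judy, Liam, Nora.
Distance 2: Bob, Eve, Heidi, Pia — contains Bob.

2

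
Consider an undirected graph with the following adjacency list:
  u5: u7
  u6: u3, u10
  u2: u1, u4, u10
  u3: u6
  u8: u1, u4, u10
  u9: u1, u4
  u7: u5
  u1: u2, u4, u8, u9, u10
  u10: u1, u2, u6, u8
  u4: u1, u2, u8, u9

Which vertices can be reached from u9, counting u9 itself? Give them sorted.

Start at u9.
Its neighbours: u1, u4.
Then their neighbours: u2, u8, u10.
Then next layer: u6.
Then next layer: u3.
Nothing further is reachable.

u1, u2, u3, u4, u6, u8, u9, u10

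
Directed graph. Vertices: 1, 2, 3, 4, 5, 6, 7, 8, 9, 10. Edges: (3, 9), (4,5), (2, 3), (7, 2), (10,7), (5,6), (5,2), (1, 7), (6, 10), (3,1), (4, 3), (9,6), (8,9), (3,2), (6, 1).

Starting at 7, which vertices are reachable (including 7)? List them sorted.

Start at 7.
Its neighbours: 2.
Then their neighbours: 3.
Then next layer: 1, 9.
Then next layer: 6.
Then next layer: 10.
Nothing further is reachable.

1, 2, 3, 6, 7, 9, 10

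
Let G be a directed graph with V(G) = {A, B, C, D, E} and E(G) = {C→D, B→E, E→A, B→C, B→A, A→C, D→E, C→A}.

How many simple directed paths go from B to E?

B→A→C→D→E
B→C→D→E
B→E

3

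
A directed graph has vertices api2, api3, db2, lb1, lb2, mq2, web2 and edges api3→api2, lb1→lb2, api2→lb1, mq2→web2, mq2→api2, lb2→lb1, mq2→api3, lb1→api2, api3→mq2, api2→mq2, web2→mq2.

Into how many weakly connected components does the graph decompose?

From api2: component {api2, api3, lb1, lb2, mq2, web2}.
From db2: component {db2}.
That's 2 components.

2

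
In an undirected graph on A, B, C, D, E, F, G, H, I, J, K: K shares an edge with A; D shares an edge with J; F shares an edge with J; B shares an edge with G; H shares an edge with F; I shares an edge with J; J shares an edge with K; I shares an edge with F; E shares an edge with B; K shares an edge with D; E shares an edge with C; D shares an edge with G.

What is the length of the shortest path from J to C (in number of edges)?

5

Distance 0: J.
Distance 1: D, F, I, K.
Distance 2: A, G, H.
Distance 3: B.
Distance 4: E.
Distance 5: C — contains C.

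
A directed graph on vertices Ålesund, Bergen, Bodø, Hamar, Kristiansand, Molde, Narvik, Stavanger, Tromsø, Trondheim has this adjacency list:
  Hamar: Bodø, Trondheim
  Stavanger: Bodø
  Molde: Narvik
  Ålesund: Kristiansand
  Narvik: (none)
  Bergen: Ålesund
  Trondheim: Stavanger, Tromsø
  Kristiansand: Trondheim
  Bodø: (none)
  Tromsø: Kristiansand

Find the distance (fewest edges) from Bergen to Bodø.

Distance 0: Bergen.
Distance 1: Ålesund.
Distance 2: Kristiansand.
Distance 3: Trondheim.
Distance 4: Stavanger, Tromsø.
Distance 5: Bodø — contains Bodø.

5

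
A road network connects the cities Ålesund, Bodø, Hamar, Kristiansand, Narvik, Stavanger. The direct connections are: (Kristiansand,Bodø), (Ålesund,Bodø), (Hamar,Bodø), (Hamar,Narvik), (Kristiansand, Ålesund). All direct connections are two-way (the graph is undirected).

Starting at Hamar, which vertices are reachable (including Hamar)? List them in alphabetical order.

Start at Hamar.
Its neighbours: Bodø, Narvik.
Then their neighbours: Ålesund, Kristiansand.
Nothing further is reachable.

Ålesund, Bodø, Hamar, Kristiansand, Narvik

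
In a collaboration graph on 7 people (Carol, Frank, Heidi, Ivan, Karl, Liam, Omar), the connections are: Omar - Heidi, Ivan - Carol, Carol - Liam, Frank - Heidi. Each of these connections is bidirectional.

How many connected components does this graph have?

3

From Carol: component {Carol, Ivan, Liam}.
From Frank: component {Frank, Heidi, Omar}.
From Karl: component {Karl}.
That's 3 components.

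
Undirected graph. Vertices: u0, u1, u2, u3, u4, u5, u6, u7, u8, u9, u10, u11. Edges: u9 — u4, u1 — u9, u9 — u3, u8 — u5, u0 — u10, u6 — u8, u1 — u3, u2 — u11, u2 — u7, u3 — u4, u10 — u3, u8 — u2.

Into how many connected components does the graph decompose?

From u0: component {u0, u1, u3, u4, u9, u10}.
From u2: component {u2, u5, u6, u7, u8, u11}.
That's 2 components.

2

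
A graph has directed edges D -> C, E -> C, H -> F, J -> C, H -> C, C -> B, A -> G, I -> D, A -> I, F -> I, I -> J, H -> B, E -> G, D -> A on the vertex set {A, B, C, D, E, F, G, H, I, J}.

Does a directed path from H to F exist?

Yes

Explore from H.
Distance 1: reach B, C, F.
Found F.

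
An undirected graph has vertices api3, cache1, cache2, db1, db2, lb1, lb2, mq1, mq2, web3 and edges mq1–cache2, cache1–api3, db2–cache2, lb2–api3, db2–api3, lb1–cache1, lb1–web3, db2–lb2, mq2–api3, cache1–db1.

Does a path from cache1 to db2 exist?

Explore from cache1.
Distance 1: reach api3, db1, lb1.
Distance 2: reach db2, lb2, mq2, web3.
Found db2.

Yes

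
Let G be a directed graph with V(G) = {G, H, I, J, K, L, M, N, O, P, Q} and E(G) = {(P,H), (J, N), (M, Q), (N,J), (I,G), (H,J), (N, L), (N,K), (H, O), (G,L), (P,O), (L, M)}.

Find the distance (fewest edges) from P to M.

5

Distance 0: P.
Distance 1: H, O.
Distance 2: J.
Distance 3: N.
Distance 4: K, L.
Distance 5: M — contains M.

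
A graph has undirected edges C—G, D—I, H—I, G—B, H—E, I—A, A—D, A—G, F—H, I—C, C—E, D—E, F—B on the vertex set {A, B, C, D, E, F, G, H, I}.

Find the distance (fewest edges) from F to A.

3

Distance 0: F.
Distance 1: B, H.
Distance 2: E, G, I.
Distance 3: A, C, D — contains A.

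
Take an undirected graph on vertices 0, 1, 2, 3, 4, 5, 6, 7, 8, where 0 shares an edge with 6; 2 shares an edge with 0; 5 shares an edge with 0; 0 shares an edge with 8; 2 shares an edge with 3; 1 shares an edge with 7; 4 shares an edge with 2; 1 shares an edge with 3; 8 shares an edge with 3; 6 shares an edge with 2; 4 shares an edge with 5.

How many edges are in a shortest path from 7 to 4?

Distance 0: 7.
Distance 1: 1.
Distance 2: 3.
Distance 3: 2, 8.
Distance 4: 0, 4, 6 — contains 4.

4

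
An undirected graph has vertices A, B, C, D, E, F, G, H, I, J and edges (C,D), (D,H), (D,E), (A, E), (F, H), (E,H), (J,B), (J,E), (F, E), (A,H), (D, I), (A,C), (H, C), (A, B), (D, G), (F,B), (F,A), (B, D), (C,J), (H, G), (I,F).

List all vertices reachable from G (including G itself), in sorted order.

A, B, C, D, E, F, G, H, I, J

Start at G.
Its neighbours: D, H.
Then their neighbours: A, B, C, E, F, I.
Then next layer: J.
Every vertex is now reached.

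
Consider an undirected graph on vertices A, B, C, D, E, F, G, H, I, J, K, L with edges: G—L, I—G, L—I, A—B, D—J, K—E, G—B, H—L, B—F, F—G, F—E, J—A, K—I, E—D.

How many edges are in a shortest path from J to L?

4

Distance 0: J.
Distance 1: A, D.
Distance 2: B, E.
Distance 3: F, G, K.
Distance 4: I, L — contains L.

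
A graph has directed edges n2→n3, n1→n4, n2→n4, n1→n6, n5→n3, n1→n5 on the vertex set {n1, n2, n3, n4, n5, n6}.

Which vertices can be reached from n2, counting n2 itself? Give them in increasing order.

Start at n2.
Its neighbours: n3, n4.
Nothing further is reachable.

n2, n3, n4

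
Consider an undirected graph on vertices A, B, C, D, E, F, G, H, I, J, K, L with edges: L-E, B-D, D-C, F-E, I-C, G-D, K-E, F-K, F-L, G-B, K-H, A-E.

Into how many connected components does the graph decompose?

From A: component {A, E, F, H, K, L}.
From B: component {B, C, D, G, I}.
From J: component {J}.
That's 3 components.

3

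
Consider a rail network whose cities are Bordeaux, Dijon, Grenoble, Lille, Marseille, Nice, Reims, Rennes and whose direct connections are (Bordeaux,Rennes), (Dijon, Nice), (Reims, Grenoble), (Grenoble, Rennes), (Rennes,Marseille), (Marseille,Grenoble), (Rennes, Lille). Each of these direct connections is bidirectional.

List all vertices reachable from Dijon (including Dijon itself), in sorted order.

Start at Dijon.
Its neighbours: Nice.
Nothing further is reachable.

Dijon, Nice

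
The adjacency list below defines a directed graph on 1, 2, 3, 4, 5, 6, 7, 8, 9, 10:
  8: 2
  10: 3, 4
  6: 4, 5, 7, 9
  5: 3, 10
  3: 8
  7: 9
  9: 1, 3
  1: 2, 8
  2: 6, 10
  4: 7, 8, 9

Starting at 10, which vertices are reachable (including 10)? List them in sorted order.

Start at 10.
Its neighbours: 3, 4.
Then their neighbours: 7, 8, 9.
Then next layer: 1, 2.
Then next layer: 6.
Then next layer: 5.
Every vertex is now reached.

1, 2, 3, 4, 5, 6, 7, 8, 9, 10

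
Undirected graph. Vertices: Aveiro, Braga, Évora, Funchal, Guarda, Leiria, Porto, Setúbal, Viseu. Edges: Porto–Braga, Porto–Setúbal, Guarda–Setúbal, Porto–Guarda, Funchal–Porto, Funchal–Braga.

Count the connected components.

5

From Aveiro: component {Aveiro}.
From Braga: component {Braga, Funchal, Guarda, Porto, Setúbal}.
From Évora: component {Évora}.
From Leiria: component {Leiria}.
From Viseu: component {Viseu}.
That's 5 components.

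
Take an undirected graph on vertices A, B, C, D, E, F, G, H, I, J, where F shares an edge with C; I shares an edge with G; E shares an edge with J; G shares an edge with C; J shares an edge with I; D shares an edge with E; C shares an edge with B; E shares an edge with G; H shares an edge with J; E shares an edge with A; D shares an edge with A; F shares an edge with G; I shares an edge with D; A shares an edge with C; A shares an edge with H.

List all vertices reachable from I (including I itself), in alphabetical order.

A, B, C, D, E, F, G, H, I, J

Start at I.
Its neighbours: D, G, J.
Then their neighbours: A, C, E, F, H.
Then next layer: B.
Every vertex is now reached.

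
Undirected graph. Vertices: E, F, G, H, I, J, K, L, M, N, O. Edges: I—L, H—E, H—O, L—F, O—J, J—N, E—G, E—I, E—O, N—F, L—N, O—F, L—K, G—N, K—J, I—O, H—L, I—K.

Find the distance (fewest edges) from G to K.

Distance 0: G.
Distance 1: E, N.
Distance 2: F, H, I, J, L, O.
Distance 3: K — contains K.

3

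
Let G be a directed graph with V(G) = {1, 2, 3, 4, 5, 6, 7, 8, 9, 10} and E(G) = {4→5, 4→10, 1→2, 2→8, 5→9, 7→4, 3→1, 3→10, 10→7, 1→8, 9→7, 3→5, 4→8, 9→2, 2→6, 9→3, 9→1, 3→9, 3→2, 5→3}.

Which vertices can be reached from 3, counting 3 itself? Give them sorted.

Start at 3.
Its neighbours: 1, 2, 5, 9, 10.
Then their neighbours: 6, 7, 8.
Then next layer: 4.
Every vertex is now reached.

1, 2, 3, 4, 5, 6, 7, 8, 9, 10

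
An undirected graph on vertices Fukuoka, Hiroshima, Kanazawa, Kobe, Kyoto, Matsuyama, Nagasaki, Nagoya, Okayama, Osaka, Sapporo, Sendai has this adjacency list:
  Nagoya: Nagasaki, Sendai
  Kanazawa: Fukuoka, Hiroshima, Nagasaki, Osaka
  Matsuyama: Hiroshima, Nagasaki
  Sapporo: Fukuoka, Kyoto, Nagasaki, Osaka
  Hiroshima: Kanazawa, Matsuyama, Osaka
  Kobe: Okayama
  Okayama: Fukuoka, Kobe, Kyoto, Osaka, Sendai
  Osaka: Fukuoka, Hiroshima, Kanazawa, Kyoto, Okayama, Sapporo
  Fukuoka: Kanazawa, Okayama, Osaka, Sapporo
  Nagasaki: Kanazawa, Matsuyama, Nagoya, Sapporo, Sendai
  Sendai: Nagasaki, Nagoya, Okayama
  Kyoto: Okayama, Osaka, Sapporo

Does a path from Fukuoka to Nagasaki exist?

Yes

Explore from Fukuoka.
Distance 1: reach Kanazawa, Okayama, Osaka, Sapporo.
Distance 2: reach Hiroshima, Kobe, Kyoto, Nagasaki, Sendai.
Found Nagasaki.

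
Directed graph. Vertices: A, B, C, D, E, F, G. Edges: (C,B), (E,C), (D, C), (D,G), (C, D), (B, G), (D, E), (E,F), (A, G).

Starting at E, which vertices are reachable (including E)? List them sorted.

B, C, D, E, F, G

Start at E.
Its neighbours: C, F.
Then their neighbours: B, D.
Then next layer: G.
Nothing further is reachable.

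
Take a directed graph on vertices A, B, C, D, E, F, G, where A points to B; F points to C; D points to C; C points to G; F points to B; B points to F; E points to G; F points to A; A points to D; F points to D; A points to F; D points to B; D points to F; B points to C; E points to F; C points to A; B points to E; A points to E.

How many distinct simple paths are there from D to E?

D→B→C→A→E
D→B→E
D→B→F→A→E
D→B→F→C→A→E
D→C→A→B→E
D→C→A→E
D→C→A→F→B→E
D→F→A→B→E
D→F→A→E
D→F→B→C→A→E
D→F→B→E
D→F→C→A→B→E
D→F→C→A→E

13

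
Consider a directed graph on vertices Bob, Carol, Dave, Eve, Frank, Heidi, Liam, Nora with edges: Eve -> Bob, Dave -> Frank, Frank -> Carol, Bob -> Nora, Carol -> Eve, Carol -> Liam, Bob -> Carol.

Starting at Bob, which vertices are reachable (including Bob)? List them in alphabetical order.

Start at Bob.
Its neighbours: Carol, Nora.
Then their neighbours: Eve, Liam.
Nothing further is reachable.

Bob, Carol, Eve, Liam, Nora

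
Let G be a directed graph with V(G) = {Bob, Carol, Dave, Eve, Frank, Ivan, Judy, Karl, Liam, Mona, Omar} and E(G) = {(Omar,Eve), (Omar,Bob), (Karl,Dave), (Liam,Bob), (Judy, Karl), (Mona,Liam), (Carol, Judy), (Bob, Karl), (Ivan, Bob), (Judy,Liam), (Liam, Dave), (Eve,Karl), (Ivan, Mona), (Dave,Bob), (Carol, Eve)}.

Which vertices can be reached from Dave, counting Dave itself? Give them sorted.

Bob, Dave, Karl

Start at Dave.
Its neighbours: Bob.
Then their neighbours: Karl.
Nothing further is reachable.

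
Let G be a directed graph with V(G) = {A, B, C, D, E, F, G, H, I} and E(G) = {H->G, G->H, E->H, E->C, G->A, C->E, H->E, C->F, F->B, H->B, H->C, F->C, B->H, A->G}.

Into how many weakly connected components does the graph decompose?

3

From A: component {A, B, C, E, F, G, H}.
From D: component {D}.
From I: component {I}.
That's 3 components.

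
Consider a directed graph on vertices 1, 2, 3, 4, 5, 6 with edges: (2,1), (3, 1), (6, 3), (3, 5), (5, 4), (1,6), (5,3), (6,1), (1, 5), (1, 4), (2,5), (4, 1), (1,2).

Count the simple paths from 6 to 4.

7

6→1→2→5→4
6→1→4
6→1→5→4
6→3→1→2→5→4
6→3→1→4
6→3→1→5→4
6→3→5→4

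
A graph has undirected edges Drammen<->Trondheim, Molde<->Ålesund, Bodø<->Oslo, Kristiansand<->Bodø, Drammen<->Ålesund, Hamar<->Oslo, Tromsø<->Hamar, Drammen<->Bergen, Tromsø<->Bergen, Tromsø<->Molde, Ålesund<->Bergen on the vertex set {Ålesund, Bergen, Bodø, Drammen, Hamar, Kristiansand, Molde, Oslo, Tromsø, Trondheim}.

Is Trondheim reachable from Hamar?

Explore from Hamar.
Distance 1: reach Oslo, Tromsø.
Distance 2: reach Bergen, Bodø, Molde.
Distance 3: reach Ålesund, Drammen, Kristiansand.
Distance 4: reach Trondheim.
Found Trondheim.

Yes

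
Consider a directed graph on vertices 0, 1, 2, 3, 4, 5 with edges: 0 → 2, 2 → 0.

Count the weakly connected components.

5

From 0: component {0, 2}.
From 1: component {1}.
From 3: component {3}.
From 4: component {4}.
From 5: component {5}.
That's 5 components.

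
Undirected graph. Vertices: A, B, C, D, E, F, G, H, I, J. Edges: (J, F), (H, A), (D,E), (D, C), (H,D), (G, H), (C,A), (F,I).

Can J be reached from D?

No

Explore from D.
Distance 1: reach C, E, H.
Distance 2: reach A, G.
The search is exhausted without reaching J; it lies in a different component.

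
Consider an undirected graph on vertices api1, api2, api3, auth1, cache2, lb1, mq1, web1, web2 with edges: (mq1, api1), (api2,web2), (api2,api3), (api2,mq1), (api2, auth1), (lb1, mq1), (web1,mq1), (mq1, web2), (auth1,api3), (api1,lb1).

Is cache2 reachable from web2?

Explore from web2.
Distance 1: reach api2, mq1.
Distance 2: reach api1, api3, auth1, lb1, web1.
The search is exhausted without reaching cache2; it lies in a different component.

No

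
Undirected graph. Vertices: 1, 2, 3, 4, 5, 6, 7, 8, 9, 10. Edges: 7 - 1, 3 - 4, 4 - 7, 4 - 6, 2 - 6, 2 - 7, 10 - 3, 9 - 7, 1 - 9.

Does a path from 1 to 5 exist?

No

Explore from 1.
Distance 1: reach 7, 9.
Distance 2: reach 2, 4.
Distance 3: reach 3, 6.
Distance 4: reach 10.
The search is exhausted without reaching 5; it lies in a different component.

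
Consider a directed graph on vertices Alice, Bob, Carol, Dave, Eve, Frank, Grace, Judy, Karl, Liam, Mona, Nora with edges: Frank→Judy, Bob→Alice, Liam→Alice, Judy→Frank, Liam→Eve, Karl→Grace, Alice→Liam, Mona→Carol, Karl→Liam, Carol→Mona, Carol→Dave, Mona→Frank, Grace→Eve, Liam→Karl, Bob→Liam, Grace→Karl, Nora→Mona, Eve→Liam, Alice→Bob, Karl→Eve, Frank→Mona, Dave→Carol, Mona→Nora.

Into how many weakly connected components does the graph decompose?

2

From Alice: component {Alice, Bob, Eve, Grace, Karl, Liam}.
From Carol: component {Carol, Dave, Frank, Judy, Mona, Nora}.
That's 2 components.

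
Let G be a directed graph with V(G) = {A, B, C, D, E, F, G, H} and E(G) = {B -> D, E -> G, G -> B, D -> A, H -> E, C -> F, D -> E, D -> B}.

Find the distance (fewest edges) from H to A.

Distance 0: H.
Distance 1: E.
Distance 2: G.
Distance 3: B.
Distance 4: D.
Distance 5: A — contains A.

5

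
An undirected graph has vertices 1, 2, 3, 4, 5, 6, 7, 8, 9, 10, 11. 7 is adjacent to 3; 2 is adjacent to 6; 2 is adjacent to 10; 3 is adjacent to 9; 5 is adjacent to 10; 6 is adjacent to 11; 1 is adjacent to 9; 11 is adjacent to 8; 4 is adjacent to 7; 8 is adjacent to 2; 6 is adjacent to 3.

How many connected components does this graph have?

From 1: component {1, 2, 3, 4, 5, 6, 7, 8, 9, 10, 11}.
That's 1 component.

1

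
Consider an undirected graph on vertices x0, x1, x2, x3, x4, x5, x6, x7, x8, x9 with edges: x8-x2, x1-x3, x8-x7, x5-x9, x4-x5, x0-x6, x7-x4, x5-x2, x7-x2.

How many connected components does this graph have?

3

From x0: component {x0, x6}.
From x1: component {x1, x3}.
From x2: component {x2, x4, x5, x7, x8, x9}.
That's 3 components.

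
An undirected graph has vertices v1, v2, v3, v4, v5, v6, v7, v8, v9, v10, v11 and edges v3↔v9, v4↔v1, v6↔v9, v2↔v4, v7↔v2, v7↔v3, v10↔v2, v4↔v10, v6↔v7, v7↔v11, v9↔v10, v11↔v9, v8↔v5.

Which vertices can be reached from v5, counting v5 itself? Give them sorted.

v5, v8

Start at v5.
Its neighbours: v8.
Nothing further is reachable.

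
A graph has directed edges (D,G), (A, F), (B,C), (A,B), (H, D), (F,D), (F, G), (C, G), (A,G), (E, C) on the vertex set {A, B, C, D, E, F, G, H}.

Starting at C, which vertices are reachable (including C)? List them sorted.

Start at C.
Its neighbours: G.
Nothing further is reachable.

C, G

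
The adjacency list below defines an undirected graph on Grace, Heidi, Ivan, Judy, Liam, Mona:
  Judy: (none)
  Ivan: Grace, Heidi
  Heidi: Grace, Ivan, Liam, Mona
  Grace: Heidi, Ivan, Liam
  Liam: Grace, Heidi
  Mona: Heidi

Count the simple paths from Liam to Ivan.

4

Liam–Grace–Heidi–Ivan
Liam–Grace–Ivan
Liam–Heidi–Grace–Ivan
Liam–Heidi–Ivan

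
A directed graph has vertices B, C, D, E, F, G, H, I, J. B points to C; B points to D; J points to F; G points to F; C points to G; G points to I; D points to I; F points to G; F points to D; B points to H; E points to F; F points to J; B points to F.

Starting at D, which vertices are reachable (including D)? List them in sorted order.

Start at D.
Its neighbours: I.
Nothing further is reachable.

D, I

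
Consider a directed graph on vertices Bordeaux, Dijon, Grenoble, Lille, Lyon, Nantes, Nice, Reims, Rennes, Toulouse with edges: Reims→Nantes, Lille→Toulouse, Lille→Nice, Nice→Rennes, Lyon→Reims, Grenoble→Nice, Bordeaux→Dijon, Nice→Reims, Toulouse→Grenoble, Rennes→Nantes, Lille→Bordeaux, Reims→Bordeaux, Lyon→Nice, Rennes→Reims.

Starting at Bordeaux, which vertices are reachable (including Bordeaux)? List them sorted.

Start at Bordeaux.
Its neighbours: Dijon.
Nothing further is reachable.

Bordeaux, Dijon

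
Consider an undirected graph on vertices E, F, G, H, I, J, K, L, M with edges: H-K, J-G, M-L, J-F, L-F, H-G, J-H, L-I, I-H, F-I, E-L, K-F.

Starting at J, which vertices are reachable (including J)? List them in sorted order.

Start at J.
Its neighbours: F, G, H.
Then their neighbours: I, K, L.
Then next layer: E, M.
Every vertex is now reached.

E, F, G, H, I, J, K, L, M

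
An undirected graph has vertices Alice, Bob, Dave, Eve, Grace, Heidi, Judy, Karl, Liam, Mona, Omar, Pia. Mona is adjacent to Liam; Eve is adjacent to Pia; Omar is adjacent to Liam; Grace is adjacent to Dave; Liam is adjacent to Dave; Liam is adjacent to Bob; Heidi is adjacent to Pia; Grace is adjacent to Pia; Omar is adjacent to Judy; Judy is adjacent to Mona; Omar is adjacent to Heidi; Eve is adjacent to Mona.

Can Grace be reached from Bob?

Explore from Bob.
Distance 1: reach Liam.
Distance 2: reach Dave, Mona, Omar.
Distance 3: reach Eve, Grace, Heidi, Judy.
Found Grace.

Yes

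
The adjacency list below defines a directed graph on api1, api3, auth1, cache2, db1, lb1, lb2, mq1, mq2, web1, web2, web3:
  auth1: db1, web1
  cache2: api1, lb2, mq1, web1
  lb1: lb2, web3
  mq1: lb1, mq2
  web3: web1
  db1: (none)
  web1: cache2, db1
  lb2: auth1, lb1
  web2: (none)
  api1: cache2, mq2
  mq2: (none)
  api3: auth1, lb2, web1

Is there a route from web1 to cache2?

Yes

Explore from web1.
Distance 1: reach cache2, db1.
Found cache2.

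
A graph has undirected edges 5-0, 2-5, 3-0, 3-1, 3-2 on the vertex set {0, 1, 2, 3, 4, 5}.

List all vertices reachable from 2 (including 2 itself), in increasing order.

0, 1, 2, 3, 5

Start at 2.
Its neighbours: 3, 5.
Then their neighbours: 0, 1.
Nothing further is reachable.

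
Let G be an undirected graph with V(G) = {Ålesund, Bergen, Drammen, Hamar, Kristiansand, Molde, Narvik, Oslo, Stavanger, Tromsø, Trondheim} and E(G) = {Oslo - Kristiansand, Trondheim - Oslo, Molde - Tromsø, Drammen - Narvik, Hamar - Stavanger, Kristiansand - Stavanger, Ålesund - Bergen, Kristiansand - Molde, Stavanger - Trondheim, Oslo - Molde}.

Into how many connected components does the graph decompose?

3

From Ålesund: component {Ålesund, Bergen}.
From Drammen: component {Drammen, Narvik}.
From Hamar: component {Hamar, Kristiansand, Molde, Oslo, Stavanger, Tromsø, Trondheim}.
That's 3 components.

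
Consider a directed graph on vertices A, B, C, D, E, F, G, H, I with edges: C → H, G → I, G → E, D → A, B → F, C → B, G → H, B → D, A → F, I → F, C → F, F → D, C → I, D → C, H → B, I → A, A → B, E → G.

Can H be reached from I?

Explore from I.
Distance 1: reach A, F.
Distance 2: reach B, D.
Distance 3: reach C.
Distance 4: reach H.
Found H.

Yes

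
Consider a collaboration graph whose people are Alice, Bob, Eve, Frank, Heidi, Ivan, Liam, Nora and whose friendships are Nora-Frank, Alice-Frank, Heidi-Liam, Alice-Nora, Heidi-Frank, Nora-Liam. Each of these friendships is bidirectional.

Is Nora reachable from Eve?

Eve has no edges, so nothing is reachable from it.

No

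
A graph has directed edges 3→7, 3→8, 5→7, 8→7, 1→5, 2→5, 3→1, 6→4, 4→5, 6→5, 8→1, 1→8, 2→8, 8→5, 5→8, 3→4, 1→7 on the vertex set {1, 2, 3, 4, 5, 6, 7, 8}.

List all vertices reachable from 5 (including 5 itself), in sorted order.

1, 5, 7, 8

Start at 5.
Its neighbours: 7, 8.
Then their neighbours: 1.
Nothing further is reachable.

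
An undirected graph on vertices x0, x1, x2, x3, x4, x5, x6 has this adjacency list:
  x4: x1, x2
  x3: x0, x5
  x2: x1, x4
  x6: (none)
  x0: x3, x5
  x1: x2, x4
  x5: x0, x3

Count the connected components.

3

From x0: component {x0, x3, x5}.
From x1: component {x1, x2, x4}.
From x6: component {x6}.
That's 3 components.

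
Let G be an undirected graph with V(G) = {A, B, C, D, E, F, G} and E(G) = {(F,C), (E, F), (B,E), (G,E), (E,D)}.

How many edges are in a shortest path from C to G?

3

Distance 0: C.
Distance 1: F.
Distance 2: E.
Distance 3: B, D, G — contains G.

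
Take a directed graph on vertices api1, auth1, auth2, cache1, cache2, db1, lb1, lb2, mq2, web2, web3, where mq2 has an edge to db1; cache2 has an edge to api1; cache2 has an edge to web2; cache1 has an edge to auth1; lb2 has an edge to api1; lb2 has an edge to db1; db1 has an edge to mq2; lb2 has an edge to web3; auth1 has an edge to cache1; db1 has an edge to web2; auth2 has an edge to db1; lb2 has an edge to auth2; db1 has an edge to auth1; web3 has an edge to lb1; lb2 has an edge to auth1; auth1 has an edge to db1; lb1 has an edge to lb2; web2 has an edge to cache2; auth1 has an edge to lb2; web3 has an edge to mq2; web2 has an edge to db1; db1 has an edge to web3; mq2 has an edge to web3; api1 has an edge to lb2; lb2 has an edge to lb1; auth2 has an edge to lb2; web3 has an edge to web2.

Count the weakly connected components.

From api1: component {api1, auth1, auth2, cache1, cache2, db1, lb1, lb2, mq2, web2, web3}.
That's 1 component.

1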